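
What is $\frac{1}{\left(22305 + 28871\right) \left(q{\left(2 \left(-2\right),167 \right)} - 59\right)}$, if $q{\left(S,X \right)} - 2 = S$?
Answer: $- \frac{1}{3121736} \approx -3.2033 \cdot 10^{-7}$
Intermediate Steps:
$q{\left(S,X \right)} = 2 + S$
$\frac{1}{\left(22305 + 28871\right) \left(q{\left(2 \left(-2\right),167 \right)} - 59\right)} = \frac{1}{\left(22305 + 28871\right) \left(\left(2 + 2 \left(-2\right)\right) - 59\right)} = \frac{1}{51176 \left(\left(2 - 4\right) - 59\right)} = \frac{1}{51176 \left(-2 - 59\right)} = \frac{1}{51176 \left(-61\right)} = \frac{1}{-3121736} = - \frac{1}{3121736}$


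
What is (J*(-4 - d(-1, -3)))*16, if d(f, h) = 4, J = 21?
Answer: -2688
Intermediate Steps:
(J*(-4 - d(-1, -3)))*16 = (21*(-4 - 1*4))*16 = (21*(-4 - 4))*16 = (21*(-8))*16 = -168*16 = -2688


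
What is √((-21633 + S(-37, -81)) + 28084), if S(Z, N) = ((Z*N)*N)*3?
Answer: 2*I*√180455 ≈ 849.6*I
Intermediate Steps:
S(Z, N) = 3*Z*N² (S(Z, N) = ((N*Z)*N)*3 = (Z*N²)*3 = 3*Z*N²)
√((-21633 + S(-37, -81)) + 28084) = √((-21633 + 3*(-37)*(-81)²) + 28084) = √((-21633 + 3*(-37)*6561) + 28084) = √((-21633 - 728271) + 28084) = √(-749904 + 28084) = √(-721820) = 2*I*√180455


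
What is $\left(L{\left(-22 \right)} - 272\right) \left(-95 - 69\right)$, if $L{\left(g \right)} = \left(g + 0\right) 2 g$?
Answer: $-114144$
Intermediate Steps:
$L{\left(g \right)} = 2 g^{2}$ ($L{\left(g \right)} = g 2 g = 2 g g = 2 g^{2}$)
$\left(L{\left(-22 \right)} - 272\right) \left(-95 - 69\right) = \left(2 \left(-22\right)^{2} - 272\right) \left(-95 - 69\right) = \left(2 \cdot 484 - 272\right) \left(-95 - 69\right) = \left(968 - 272\right) \left(-164\right) = 696 \left(-164\right) = -114144$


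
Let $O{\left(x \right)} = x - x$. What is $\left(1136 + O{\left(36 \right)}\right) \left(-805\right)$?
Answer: $-914480$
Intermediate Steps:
$O{\left(x \right)} = 0$
$\left(1136 + O{\left(36 \right)}\right) \left(-805\right) = \left(1136 + 0\right) \left(-805\right) = 1136 \left(-805\right) = -914480$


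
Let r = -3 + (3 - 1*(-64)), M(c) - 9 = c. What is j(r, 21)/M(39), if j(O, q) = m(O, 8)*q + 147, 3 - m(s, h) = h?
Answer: 7/8 ≈ 0.87500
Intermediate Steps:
m(s, h) = 3 - h
M(c) = 9 + c
r = 64 (r = -3 + (3 + 64) = -3 + 67 = 64)
j(O, q) = 147 - 5*q (j(O, q) = (3 - 1*8)*q + 147 = (3 - 8)*q + 147 = -5*q + 147 = 147 - 5*q)
j(r, 21)/M(39) = (147 - 5*21)/(9 + 39) = (147 - 105)/48 = 42*(1/48) = 7/8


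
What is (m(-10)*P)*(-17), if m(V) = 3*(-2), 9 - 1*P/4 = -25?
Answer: 13872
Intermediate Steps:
P = 136 (P = 36 - 4*(-25) = 36 + 100 = 136)
m(V) = -6
(m(-10)*P)*(-17) = -6*136*(-17) = -816*(-17) = 13872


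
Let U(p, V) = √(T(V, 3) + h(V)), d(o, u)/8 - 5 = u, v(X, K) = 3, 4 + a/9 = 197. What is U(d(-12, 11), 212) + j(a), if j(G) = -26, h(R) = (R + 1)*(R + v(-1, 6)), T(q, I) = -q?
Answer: -26 + √45583 ≈ 187.50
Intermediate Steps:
a = 1737 (a = -36 + 9*197 = -36 + 1773 = 1737)
d(o, u) = 40 + 8*u
h(R) = (1 + R)*(3 + R) (h(R) = (R + 1)*(R + 3) = (1 + R)*(3 + R))
U(p, V) = √(3 + V² + 3*V) (U(p, V) = √(-V + (3 + V² + 4*V)) = √(3 + V² + 3*V))
U(d(-12, 11), 212) + j(a) = √(3 + 212² + 3*212) - 26 = √(3 + 44944 + 636) - 26 = √45583 - 26 = -26 + √45583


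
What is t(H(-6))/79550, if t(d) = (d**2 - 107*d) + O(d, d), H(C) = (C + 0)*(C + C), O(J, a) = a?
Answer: -1224/39775 ≈ -0.030773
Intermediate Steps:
H(C) = 2*C**2 (H(C) = C*(2*C) = 2*C**2)
t(d) = d**2 - 106*d (t(d) = (d**2 - 107*d) + d = d**2 - 106*d)
t(H(-6))/79550 = ((2*(-6)**2)*(-106 + 2*(-6)**2))/79550 = ((2*36)*(-106 + 2*36))*(1/79550) = (72*(-106 + 72))*(1/79550) = (72*(-34))*(1/79550) = -2448*1/79550 = -1224/39775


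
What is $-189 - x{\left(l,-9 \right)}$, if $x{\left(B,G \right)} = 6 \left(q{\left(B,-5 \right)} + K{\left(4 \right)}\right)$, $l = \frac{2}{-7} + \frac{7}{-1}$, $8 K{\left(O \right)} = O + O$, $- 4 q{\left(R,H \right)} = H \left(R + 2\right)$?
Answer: $- \frac{2175}{14} \approx -155.36$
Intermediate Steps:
$q{\left(R,H \right)} = - \frac{H \left(2 + R\right)}{4}$ ($q{\left(R,H \right)} = - \frac{H \left(R + 2\right)}{4} = - \frac{H \left(2 + R\right)}{4}$)
$K{\left(O \right)} = \frac{O}{4}$ ($K{\left(O \right)} = \frac{O + O}{8} = \frac{2 O}{8} = \frac{O}{4}$)
$l = - \frac{51}{7}$ ($l = 2 \left(- \frac{1}{7}\right) + 7 \left(-1\right) = - \frac{2}{7} - 7 = - \frac{51}{7} \approx -7.2857$)
$x{\left(B,G \right)} = 21 + \frac{15 B}{2}$ ($x{\left(B,G \right)} = 6 \left(\left(- \frac{1}{4}\right) \left(-5\right) \left(2 + B\right) + \frac{1}{4} \cdot 4\right) = 6 \left(\left(\frac{5}{2} + \frac{5 B}{4}\right) + 1\right) = 6 \left(\frac{7}{2} + \frac{5 B}{4}\right) = 21 + \frac{15 B}{2}$)
$-189 - x{\left(l,-9 \right)} = -189 - \left(21 + \frac{15}{2} \left(- \frac{51}{7}\right)\right) = -189 - \left(21 - \frac{765}{14}\right) = -189 - - \frac{471}{14} = -189 + \frac{471}{14} = - \frac{2175}{14}$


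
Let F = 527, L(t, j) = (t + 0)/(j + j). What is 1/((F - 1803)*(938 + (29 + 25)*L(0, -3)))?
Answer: -1/1196888 ≈ -8.3550e-7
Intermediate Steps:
L(t, j) = t/(2*j) (L(t, j) = t/((2*j)) = t*(1/(2*j)) = t/(2*j))
1/((F - 1803)*(938 + (29 + 25)*L(0, -3))) = 1/((527 - 1803)*(938 + (29 + 25)*((½)*0/(-3)))) = 1/(-1276*(938 + 54*((½)*0*(-⅓)))) = 1/(-1276*(938 + 54*0)) = 1/(-1276*(938 + 0)) = 1/(-1276*938) = 1/(-1196888) = -1/1196888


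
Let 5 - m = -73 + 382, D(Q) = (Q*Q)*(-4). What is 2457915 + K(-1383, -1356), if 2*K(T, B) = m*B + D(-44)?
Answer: 2660155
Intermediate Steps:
D(Q) = -4*Q² (D(Q) = Q²*(-4) = -4*Q²)
m = -304 (m = 5 - (-73 + 382) = 5 - 1*309 = 5 - 309 = -304)
K(T, B) = -3872 - 152*B (K(T, B) = (-304*B - 4*(-44)²)/2 = (-304*B - 4*1936)/2 = (-304*B - 7744)/2 = (-7744 - 304*B)/2 = -3872 - 152*B)
2457915 + K(-1383, -1356) = 2457915 + (-3872 - 152*(-1356)) = 2457915 + (-3872 + 206112) = 2457915 + 202240 = 2660155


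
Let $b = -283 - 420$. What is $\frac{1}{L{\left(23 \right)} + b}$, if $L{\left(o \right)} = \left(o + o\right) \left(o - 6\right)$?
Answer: $\frac{1}{79} \approx 0.012658$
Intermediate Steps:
$L{\left(o \right)} = 2 o \left(-6 + o\right)$
$b = -703$ ($b = -283 - 420 = -703$)
$\frac{1}{L{\left(23 \right)} + b} = \frac{1}{2 \cdot 23 \left(-6 + 23\right) - 703} = \frac{1}{2 \cdot 23 \cdot 17 - 703} = \frac{1}{782 - 703} = \frac{1}{79}$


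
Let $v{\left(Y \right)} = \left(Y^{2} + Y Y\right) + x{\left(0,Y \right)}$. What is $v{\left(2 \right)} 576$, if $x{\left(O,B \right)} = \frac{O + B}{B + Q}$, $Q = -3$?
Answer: $3456$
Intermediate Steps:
$x{\left(O,B \right)} = \frac{B + O}{-3 + B}$ ($x{\left(O,B \right)} = \frac{O + B}{B - 3} = \frac{B + O}{-3 + B}$)
$v{\left(Y \right)} = 2 Y^{2} + \frac{Y}{-3 + Y}$ ($v{\left(Y \right)} = \left(Y^{2} + Y Y\right) + \frac{Y + 0}{-3 + Y} = \left(Y^{2} + Y^{2}\right) + \frac{Y}{-3 + Y} = 2 Y^{2} + \frac{Y}{-3 + Y}$)
$v{\left(2 \right)} 576 = \frac{2 \left(1 + 2 \cdot 2 \left(-3 + 2\right)\right)}{-3 + 2} \cdot 576 = \frac{2 \left(1 + 2 \cdot 2 \left(-1\right)\right)}{-1} \cdot 576 = 2 \left(-1\right) \left(1 - 4\right) 576 = 2 \left(-1\right) \left(-3\right) 576 = 6 \cdot 576 = 3456$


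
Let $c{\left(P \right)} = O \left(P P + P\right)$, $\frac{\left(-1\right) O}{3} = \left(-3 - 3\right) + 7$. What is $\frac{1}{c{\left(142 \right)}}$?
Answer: $- \frac{1}{60918} \approx -1.6416 \cdot 10^{-5}$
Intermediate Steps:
$O = -3$ ($O = - 3 \left(\left(-3 - 3\right) + 7\right) = - 3 \left(-6 + 7\right) = \left(-3\right) 1 = -3$)
$c{\left(P \right)} = - 3 P - 3 P^{2}$ ($c{\left(P \right)} = - 3 \left(P P + P\right) = - 3 \left(P^{2} + P\right) = - 3 \left(P + P^{2}\right) = - 3 P - 3 P^{2}$)
$\frac{1}{c{\left(142 \right)}} = \frac{1}{\left(-3\right) 142 \left(1 + 142\right)} = \frac{1}{\left(-3\right) 142 \cdot 143} = \frac{1}{-60918} = - \frac{1}{60918}$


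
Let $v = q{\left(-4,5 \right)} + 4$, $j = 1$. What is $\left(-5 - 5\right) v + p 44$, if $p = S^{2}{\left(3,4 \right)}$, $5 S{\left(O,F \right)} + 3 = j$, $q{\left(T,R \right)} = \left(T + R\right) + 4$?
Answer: $- \frac{2074}{25} \approx -82.96$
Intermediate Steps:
$q{\left(T,R \right)} = 4 + R + T$ ($q{\left(T,R \right)} = \left(R + T\right) + 4 = 4 + R + T$)
$S{\left(O,F \right)} = - \frac{2}{5}$ ($S{\left(O,F \right)} = - \frac{3}{5} + \frac{1}{5} \cdot 1 = - \frac{3}{5} + \frac{1}{5} = - \frac{2}{5}$)
$v = 9$ ($v = \left(4 + 5 - 4\right) + 4 = 5 + 4 = 9$)
$p = \frac{4}{25}$ ($p = \left(- \frac{2}{5}\right)^{2} = \frac{4}{25} \approx 0.16$)
$\left(-5 - 5\right) v + p 44 = \left(-5 - 5\right) 9 + \frac{4}{25} \cdot 44 = \left(-10\right) 9 + \frac{176}{25} = -90 + \frac{176}{25} = - \frac{2074}{25}$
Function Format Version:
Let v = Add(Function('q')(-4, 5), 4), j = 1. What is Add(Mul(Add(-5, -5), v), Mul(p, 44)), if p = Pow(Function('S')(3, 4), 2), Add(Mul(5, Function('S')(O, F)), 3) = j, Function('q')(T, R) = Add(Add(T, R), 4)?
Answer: Rational(-2074, 25) ≈ -82.960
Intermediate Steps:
Function('q')(T, R) = Add(4, R, T) (Function('q')(T, R) = Add(Add(R, T), 4) = Add(4, R, T))
Function('S')(O, F) = Rational(-2, 5) (Function('S')(O, F) = Add(Rational(-3, 5), Mul(Rational(1, 5), 1)) = Add(Rational(-3, 5), Rational(1, 5)) = Rational(-2, 5))
v = 9 (v = Add(Add(4, 5, -4), 4) = Add(5, 4) = 9)
p = Rational(4, 25) (p = Pow(Rational(-2, 5), 2) = Rational(4, 25) ≈ 0.16000)
Add(Mul(Add(-5, -5), v), Mul(p, 44)) = Add(Mul(Add(-5, -5), 9), Mul(Rational(4, 25), 44)) = Add(Mul(-10, 9), Rational(176, 25)) = Add(-90, Rational(176, 25)) = Rational(-2074, 25)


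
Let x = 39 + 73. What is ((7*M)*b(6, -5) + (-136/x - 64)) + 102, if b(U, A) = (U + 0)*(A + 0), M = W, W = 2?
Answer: -5365/14 ≈ -383.21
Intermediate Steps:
M = 2
x = 112
b(U, A) = A*U (b(U, A) = U*A = A*U)
((7*M)*b(6, -5) + (-136/x - 64)) + 102 = ((7*2)*(-5*6) + (-136/112 - 64)) + 102 = (14*(-30) + (-136*1/112 - 64)) + 102 = (-420 + (-17/14 - 64)) + 102 = (-420 - 913/14) + 102 = -6793/14 + 102 = -5365/14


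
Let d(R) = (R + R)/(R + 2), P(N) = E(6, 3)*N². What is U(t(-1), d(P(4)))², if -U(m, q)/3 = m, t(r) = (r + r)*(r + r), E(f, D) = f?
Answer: 144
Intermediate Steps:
t(r) = 4*r² (t(r) = (2*r)*(2*r) = 4*r²)
P(N) = 6*N²
d(R) = 2*R/(2 + R) (d(R) = (2*R)/(2 + R) = 2*R/(2 + R))
U(m, q) = -3*m
U(t(-1), d(P(4)))² = (-12*(-1)²)² = (-12)² = 144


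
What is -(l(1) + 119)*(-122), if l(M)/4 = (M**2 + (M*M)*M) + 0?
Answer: 15494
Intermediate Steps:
l(M) = 4*M**2 + 4*M**3 (l(M) = 4*((M**2 + (M*M)*M) + 0) = 4*((M**2 + M**2*M) + 0) = 4*((M**2 + M**3) + 0) = 4*(M**2 + M**3) = 4*M**2 + 4*M**3)
-(l(1) + 119)*(-122) = -(4*1**2*(1 + 1) + 119)*(-122) = -(4*1*2 + 119)*(-122) = -(8 + 119)*(-122) = -127*(-122) = -1*(-15494) = 15494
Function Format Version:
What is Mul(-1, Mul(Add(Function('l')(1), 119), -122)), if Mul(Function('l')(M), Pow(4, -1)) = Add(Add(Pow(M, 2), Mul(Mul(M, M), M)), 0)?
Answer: 15494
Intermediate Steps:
Function('l')(M) = Add(Mul(4, Pow(M, 2)), Mul(4, Pow(M, 3))) (Function('l')(M) = Mul(4, Add(Add(Pow(M, 2), Mul(Mul(M, M), M)), 0)) = Mul(4, Add(Add(Pow(M, 2), Mul(Pow(M, 2), M)), 0)) = Mul(4, Add(Add(Pow(M, 2), Pow(M, 3)), 0)) = Mul(4, Add(Pow(M, 2), Pow(M, 3))) = Add(Mul(4, Pow(M, 2)), Mul(4, Pow(M, 3))))
Mul(-1, Mul(Add(Function('l')(1), 119), -122)) = Mul(-1, Mul(Add(Mul(4, Pow(1, 2), Add(1, 1)), 119), -122)) = Mul(-1, Mul(Add(Mul(4, 1, 2), 119), -122)) = Mul(-1, Mul(Add(8, 119), -122)) = Mul(-1, Mul(127, -122)) = Mul(-1, -15494) = 15494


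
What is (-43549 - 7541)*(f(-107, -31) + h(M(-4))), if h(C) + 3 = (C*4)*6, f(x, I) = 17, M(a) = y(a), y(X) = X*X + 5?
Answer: -26464620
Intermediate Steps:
y(X) = 5 + X**2 (y(X) = X**2 + 5 = 5 + X**2)
M(a) = 5 + a**2
h(C) = -3 + 24*C (h(C) = -3 + (C*4)*6 = -3 + (4*C)*6 = -3 + 24*C)
(-43549 - 7541)*(f(-107, -31) + h(M(-4))) = (-43549 - 7541)*(17 + (-3 + 24*(5 + (-4)**2))) = -51090*(17 + (-3 + 24*(5 + 16))) = -51090*(17 + (-3 + 24*21)) = -51090*(17 + (-3 + 504)) = -51090*(17 + 501) = -51090*518 = -26464620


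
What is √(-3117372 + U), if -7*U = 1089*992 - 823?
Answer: I*√160307483/7 ≈ 1808.8*I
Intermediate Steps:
U = -1079465/7 (U = -(1089*992 - 823)/7 = -(1080288 - 823)/7 = -⅐*1079465 = -1079465/7 ≈ -1.5421e+5)
√(-3117372 + U) = √(-3117372 - 1079465/7) = √(-22901069/7) = I*√160307483/7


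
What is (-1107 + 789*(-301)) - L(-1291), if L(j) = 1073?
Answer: -239669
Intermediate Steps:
(-1107 + 789*(-301)) - L(-1291) = (-1107 + 789*(-301)) - 1*1073 = (-1107 - 237489) - 1073 = -238596 - 1073 = -239669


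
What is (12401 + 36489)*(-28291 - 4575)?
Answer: -1606818740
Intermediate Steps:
(12401 + 36489)*(-28291 - 4575) = 48890*(-32866) = -1606818740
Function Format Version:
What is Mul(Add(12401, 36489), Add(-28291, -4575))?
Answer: -1606818740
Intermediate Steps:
Mul(Add(12401, 36489), Add(-28291, -4575)) = Mul(48890, -32866) = -1606818740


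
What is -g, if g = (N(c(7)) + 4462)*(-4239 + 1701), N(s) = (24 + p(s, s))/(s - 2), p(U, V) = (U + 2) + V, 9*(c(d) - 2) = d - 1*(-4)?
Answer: 125311212/11 ≈ 1.1392e+7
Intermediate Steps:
c(d) = 22/9 + d/9 (c(d) = 2 + (d - 1*(-4))/9 = 2 + (d + 4)/9 = 2 + (4 + d)/9 = 2 + (4/9 + d/9) = 22/9 + d/9)
p(U, V) = 2 + U + V (p(U, V) = (2 + U) + V = 2 + U + V)
N(s) = (26 + 2*s)/(-2 + s) (N(s) = (24 + (2 + s + s))/(s - 2) = (24 + (2 + 2*s))/(-2 + s) = (26 + 2*s)/(-2 + s))
g = -125311212/11 (g = (2*(13 + (22/9 + (⅑)*7))/(-2 + (22/9 + (⅑)*7)) + 4462)*(-4239 + 1701) = (2*(13 + (22/9 + 7/9))/(-2 + (22/9 + 7/9)) + 4462)*(-2538) = (2*(13 + 29/9)/(-2 + 29/9) + 4462)*(-2538) = (2*(146/9)/(11/9) + 4462)*(-2538) = (2*(9/11)*(146/9) + 4462)*(-2538) = (292/11 + 4462)*(-2538) = (49374/11)*(-2538) = -125311212/11 ≈ -1.1392e+7)
-g = -1*(-125311212/11) = 125311212/11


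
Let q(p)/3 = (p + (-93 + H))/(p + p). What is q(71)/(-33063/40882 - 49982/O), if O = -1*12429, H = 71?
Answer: 37346994783/115902110887 ≈ 0.32223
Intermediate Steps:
q(p) = 3*(-22 + p)/(2*p) (q(p) = 3*((p + (-93 + 71))/(p + p)) = 3*((p - 22)/((2*p))) = 3*((-22 + p)*(1/(2*p))) = 3*((-22 + p)/(2*p)) = 3*(-22 + p)/(2*p))
O = -12429
q(71)/(-33063/40882 - 49982/O) = (3/2 - 33/71)/(-33063/40882 - 49982/(-12429)) = (3/2 - 33*1/71)/(-33063*1/40882 - 49982*(-1/12429)) = (3/2 - 33/71)/(-33063/40882 + 49982/12429) = 147/(142*(1632424097/508122378)) = (147/142)*(508122378/1632424097) = 37346994783/115902110887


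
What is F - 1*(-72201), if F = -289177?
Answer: -216976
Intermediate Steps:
F - 1*(-72201) = -289177 - 1*(-72201) = -289177 + 72201 = -216976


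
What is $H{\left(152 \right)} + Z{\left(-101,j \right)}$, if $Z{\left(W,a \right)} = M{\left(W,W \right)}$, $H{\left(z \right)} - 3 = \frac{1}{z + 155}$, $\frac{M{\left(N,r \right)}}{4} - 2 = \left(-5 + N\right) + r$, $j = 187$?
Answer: $- \frac{250818}{307} \approx -817.0$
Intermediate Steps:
$M{\left(N,r \right)} = -12 + 4 N + 4 r$ ($M{\left(N,r \right)} = 8 + 4 \left(\left(-5 + N\right) + r\right) = 8 + 4 \left(-5 + N + r\right) = 8 + \left(-20 + 4 N + 4 r\right) = -12 + 4 N + 4 r$)
$H{\left(z \right)} = 3 + \frac{1}{155 + z}$ ($H{\left(z \right)} = 3 + \frac{1}{z + 155} = 3 + \frac{1}{155 + z}$)
$Z{\left(W,a \right)} = -12 + 8 W$ ($Z{\left(W,a \right)} = -12 + 4 W + 4 W = -12 + 8 W$)
$H{\left(152 \right)} + Z{\left(-101,j \right)} = \frac{466 + 3 \cdot 152}{155 + 152} + \left(-12 + 8 \left(-101\right)\right) = \frac{466 + 456}{307} - 820 = \frac{1}{307} \cdot 922 - 820 = \frac{922}{307} - 820 = - \frac{250818}{307}$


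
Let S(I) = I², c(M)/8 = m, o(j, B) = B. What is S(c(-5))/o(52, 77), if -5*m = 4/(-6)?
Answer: 256/17325 ≈ 0.014776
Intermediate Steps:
m = 2/15 (m = -4/(5*(-6)) = -4*(-1)/(5*6) = -⅕*(-⅔) = 2/15 ≈ 0.13333)
c(M) = 16/15 (c(M) = 8*(2/15) = 16/15)
S(c(-5))/o(52, 77) = (16/15)²/77 = (256/225)*(1/77) = 256/17325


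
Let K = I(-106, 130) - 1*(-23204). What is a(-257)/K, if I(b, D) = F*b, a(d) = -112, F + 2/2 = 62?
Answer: -56/8369 ≈ -0.0066914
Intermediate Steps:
F = 61 (F = -1 + 62 = 61)
I(b, D) = 61*b
K = 16738 (K = 61*(-106) - 1*(-23204) = -6466 + 23204 = 16738)
a(-257)/K = -112/16738 = -112*1/16738 = -56/8369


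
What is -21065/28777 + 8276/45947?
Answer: -729715103/1322216819 ≈ -0.55189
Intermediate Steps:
-21065/28777 + 8276/45947 = -729715103/1322216819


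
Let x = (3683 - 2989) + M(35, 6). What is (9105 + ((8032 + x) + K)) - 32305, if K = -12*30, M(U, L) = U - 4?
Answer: -14803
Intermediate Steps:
M(U, L) = -4 + U
x = 725 (x = (3683 - 2989) + (-4 + 35) = 694 + 31 = 725)
K = -360
(9105 + ((8032 + x) + K)) - 32305 = (9105 + ((8032 + 725) - 360)) - 32305 = (9105 + (8757 - 360)) - 32305 = (9105 + 8397) - 32305 = 17502 - 32305 = -14803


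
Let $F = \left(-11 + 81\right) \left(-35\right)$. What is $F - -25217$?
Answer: $22767$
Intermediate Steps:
$F = -2450$ ($F = 70 \left(-35\right) = -2450$)
$F - -25217 = -2450 - -25217 = -2450 + 25217 = 22767$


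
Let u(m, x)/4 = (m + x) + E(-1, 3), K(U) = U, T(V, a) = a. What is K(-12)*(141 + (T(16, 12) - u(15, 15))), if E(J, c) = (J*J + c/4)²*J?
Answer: -543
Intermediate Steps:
E(J, c) = J*(J² + c/4)² (E(J, c) = (J² + c*(¼))²*J = (J² + c/4)²*J = J*(J² + c/4)²)
u(m, x) = -49/4 + 4*m + 4*x (u(m, x) = 4*((m + x) + (1/16)*(-1)*(3 + 4*(-1)²)²) = 4*((m + x) + (1/16)*(-1)*(3 + 4*1)²) = 4*((m + x) + (1/16)*(-1)*(3 + 4)²) = 4*((m + x) + (1/16)*(-1)*7²) = 4*((m + x) + (1/16)*(-1)*49) = 4*((m + x) - 49/16) = 4*(-49/16 + m + x) = -49/4 + 4*m + 4*x)
K(-12)*(141 + (T(16, 12) - u(15, 15))) = -12*(141 + (12 - (-49/4 + 4*15 + 4*15))) = -12*(141 + (12 - (-49/4 + 60 + 60))) = -12*(141 + (12 - 1*431/4)) = -12*(141 + (12 - 431/4)) = -12*(141 - 383/4) = -12*181/4 = -543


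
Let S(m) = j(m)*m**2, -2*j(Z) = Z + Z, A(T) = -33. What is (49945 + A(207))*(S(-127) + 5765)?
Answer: 102526634976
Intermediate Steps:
j(Z) = -Z (j(Z) = -(Z + Z)/2 = -Z)
S(m) = -m**3 (S(m) = (-m)*m**2 = -m**3)
(49945 + A(207))*(S(-127) + 5765) = (49945 - 33)*(-1*(-127)**3 + 5765) = 49912*(-1*(-2048383) + 5765) = 49912*(2048383 + 5765) = 49912*2054148 = 102526634976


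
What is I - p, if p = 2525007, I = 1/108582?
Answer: -274170310073/108582 ≈ -2.5250e+6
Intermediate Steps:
I = 1/108582 ≈ 9.2096e-6
I - p = 1/108582 - 1*2525007 = 1/108582 - 2525007 = -274170310073/108582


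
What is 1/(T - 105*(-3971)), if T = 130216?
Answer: 1/547171 ≈ 1.8276e-6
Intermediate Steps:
1/(T - 105*(-3971)) = 1/(130216 - 105*(-3971)) = 1/(130216 + 416955) = 1/547171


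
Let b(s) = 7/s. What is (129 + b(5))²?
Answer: 425104/25 ≈ 17004.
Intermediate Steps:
(129 + b(5))² = (129 + 7/5)² = (652/5)² = 425104/25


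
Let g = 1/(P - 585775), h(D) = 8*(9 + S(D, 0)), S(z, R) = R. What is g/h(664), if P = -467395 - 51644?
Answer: -1/79546608 ≈ -1.2571e-8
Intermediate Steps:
P = -519039
h(D) = 72 (h(D) = 8*(9 + 0) = 8*9 = 72)
g = -1/1104814 (g = 1/(-519039 - 585775) = 1/(-1104814) = -1/1104814 ≈ -9.0513e-7)
g/h(664) = -1/1104814/72 = -1/1104814*1/72 = -1/79546608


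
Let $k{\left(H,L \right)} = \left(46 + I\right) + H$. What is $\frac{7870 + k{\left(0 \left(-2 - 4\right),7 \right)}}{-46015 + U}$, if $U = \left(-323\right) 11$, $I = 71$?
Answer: $- \frac{7987}{49568} \approx -0.16113$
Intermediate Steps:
$U = -3553$
$k{\left(H,L \right)} = 117 + H$ ($k{\left(H,L \right)} = \left(46 + 71\right) + H = 117 + H$)
$\frac{7870 + k{\left(0 \left(-2 - 4\right),7 \right)}}{-46015 + U} = \frac{7870 + \left(117 + 0 \left(-2 - 4\right)\right)}{-46015 - 3553} = \frac{7870 + \left(117 + 0 \left(-6\right)\right)}{-49568} = \left(7870 + \left(117 + 0\right)\right) \left(- \frac{1}{49568}\right) = \left(7870 + 117\right) \left(- \frac{1}{49568}\right) = 7987 \left(- \frac{1}{49568}\right) = - \frac{7987}{49568}$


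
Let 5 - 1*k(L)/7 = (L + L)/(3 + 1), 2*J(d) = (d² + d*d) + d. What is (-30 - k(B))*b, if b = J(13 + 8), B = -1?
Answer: -123711/4 ≈ -30928.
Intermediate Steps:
J(d) = d² + d/2 (J(d) = ((d² + d*d) + d)/2 = ((d² + d²) + d)/2 = (2*d² + d)/2 = (d + 2*d²)/2 = d² + d/2)
k(L) = 35 - 7*L/2 (k(L) = 35 - 7*(L + L)/(3 + 1) = 35 - 7*2*L/4 = 35 - 7*L/2)
b = 903/2 (b = (13 + 8)*(½ + (13 + 8)) = 21*(½ + 21) = 21*(43/2) = 903/2 ≈ 451.50)
(-30 - k(B))*b = (-30 - (35 - 7/2*(-1)))*(903/2) = (-30 - (35 + 7/2))*(903/2) = (-30 - 1*77/2)*(903/2) = (-30 - 77/2)*(903/2) = -137/2*903/2 = -123711/4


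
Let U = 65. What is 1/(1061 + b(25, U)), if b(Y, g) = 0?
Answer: 1/1061 ≈ 0.00094251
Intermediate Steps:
1/(1061 + b(25, U)) = 1/(1061 + 0) = 1/1061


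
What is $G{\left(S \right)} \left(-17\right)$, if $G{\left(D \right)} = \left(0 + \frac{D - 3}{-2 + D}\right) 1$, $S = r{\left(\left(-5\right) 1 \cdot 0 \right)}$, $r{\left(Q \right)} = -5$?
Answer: $- \frac{136}{7} \approx -19.429$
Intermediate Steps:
$S = -5$
$G{\left(D \right)} = \frac{-3 + D}{-2 + D}$ ($G{\left(D \right)} = \left(0 + \frac{-3 + D}{-2 + D}\right) 1 = \frac{-3 + D}{-2 + D} 1 = \frac{-3 + D}{-2 + D}$)
$G{\left(S \right)} \left(-17\right) = \frac{-3 - 5}{-2 - 5} \left(-17\right) = \frac{1}{-7} \left(-8\right) \left(-17\right) = \left(- \frac{1}{7}\right) \left(-8\right) \left(-17\right) = \frac{8}{7} \left(-17\right) = - \frac{136}{7}$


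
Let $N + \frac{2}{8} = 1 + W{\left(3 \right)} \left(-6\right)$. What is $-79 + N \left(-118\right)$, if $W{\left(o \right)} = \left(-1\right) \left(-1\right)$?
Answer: $\frac{1081}{2} \approx 540.5$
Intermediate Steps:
$W{\left(o \right)} = 1$
$N = - \frac{21}{4}$ ($N = - \frac{1}{4} + \left(1 + 1 \left(-6\right)\right) = - \frac{1}{4} + \left(1 - 6\right) = - \frac{1}{4} - 5 = - \frac{21}{4} \approx -5.25$)
$-79 + N \left(-118\right) = -79 - - \frac{1239}{2} = -79 + \frac{1239}{2} = \frac{1081}{2}$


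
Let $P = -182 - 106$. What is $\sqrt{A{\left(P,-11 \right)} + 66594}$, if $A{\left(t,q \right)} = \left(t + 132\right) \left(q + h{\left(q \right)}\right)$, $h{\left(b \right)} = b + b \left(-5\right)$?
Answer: $7 \sqrt{1254} \approx 247.88$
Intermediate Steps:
$P = -288$
$h{\left(b \right)} = - 4 b$ ($h{\left(b \right)} = b - 5 b = - 4 b$)
$A{\left(t,q \right)} = - 3 q \left(132 + t\right)$ ($A{\left(t,q \right)} = \left(t + 132\right) \left(q - 4 q\right) = \left(132 + t\right) \left(- 3 q\right) = - 3 q \left(132 + t\right)$)
$\sqrt{A{\left(P,-11 \right)} + 66594} = \sqrt{3 \left(-11\right) \left(-132 - -288\right) + 66594} = \sqrt{3 \left(-11\right) \left(-132 + 288\right) + 66594} = \sqrt{3 \left(-11\right) 156 + 66594} = \sqrt{-5148 + 66594} = \sqrt{61446} = 7 \sqrt{1254}$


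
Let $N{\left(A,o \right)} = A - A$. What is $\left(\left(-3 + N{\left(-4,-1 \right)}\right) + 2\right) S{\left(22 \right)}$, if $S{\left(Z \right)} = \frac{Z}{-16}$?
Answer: $\frac{11}{8} \approx 1.375$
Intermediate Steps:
$S{\left(Z \right)} = - \frac{Z}{16}$ ($S{\left(Z \right)} = Z \left(- \frac{1}{16}\right) = - \frac{Z}{16}$)
$N{\left(A,o \right)} = 0$
$\left(\left(-3 + N{\left(-4,-1 \right)}\right) + 2\right) S{\left(22 \right)} = \left(\left(-3 + 0\right) + 2\right) \left(\left(- \frac{1}{16}\right) 22\right) = \left(-3 + 2\right) \left(- \frac{11}{8}\right) = \left(-1\right) \left(- \frac{11}{8}\right) = \frac{11}{8}$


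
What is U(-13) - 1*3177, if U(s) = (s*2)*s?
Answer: -2839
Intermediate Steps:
U(s) = 2*s**2 (U(s) = (2*s)*s = 2*s**2)
U(-13) - 1*3177 = 2*(-13)**2 - 1*3177 = 2*169 - 3177 = 338 - 3177 = -2839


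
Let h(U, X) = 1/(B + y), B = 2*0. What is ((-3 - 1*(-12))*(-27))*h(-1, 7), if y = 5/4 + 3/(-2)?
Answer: 972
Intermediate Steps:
B = 0
y = -¼ (y = 5*(¼) + 3*(-½) = 5/4 - 3/2 = -¼ ≈ -0.25000)
h(U, X) = -4 (h(U, X) = 1/(0 - ¼) = 1/(-¼) = -4)
((-3 - 1*(-12))*(-27))*h(-1, 7) = ((-3 - 1*(-12))*(-27))*(-4) = ((-3 + 12)*(-27))*(-4) = (9*(-27))*(-4) = -243*(-4) = 972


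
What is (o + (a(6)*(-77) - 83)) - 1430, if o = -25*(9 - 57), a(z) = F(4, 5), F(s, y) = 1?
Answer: -390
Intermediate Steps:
a(z) = 1
o = 1200 (o = -25*(-48) = 1200)
(o + (a(6)*(-77) - 83)) - 1430 = (1200 + (1*(-77) - 83)) - 1430 = (1200 + (-77 - 83)) - 1430 = (1200 - 160) - 1430 = 1040 - 1430 = -390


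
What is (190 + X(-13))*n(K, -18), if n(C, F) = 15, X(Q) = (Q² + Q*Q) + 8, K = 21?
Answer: 8040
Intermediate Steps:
X(Q) = 8 + 2*Q² (X(Q) = (Q² + Q²) + 8 = 2*Q² + 8 = 8 + 2*Q²)
(190 + X(-13))*n(K, -18) = (190 + (8 + 2*(-13)²))*15 = (190 + (8 + 2*169))*15 = (190 + (8 + 338))*15 = (190 + 346)*15 = 536*15 = 8040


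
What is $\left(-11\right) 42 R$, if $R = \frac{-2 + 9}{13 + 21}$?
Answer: $- \frac{1617}{17} \approx -95.118$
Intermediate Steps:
$R = \frac{7}{34} \approx 0.20588$
$\left(-11\right) 42 R = \left(-11\right) 42 \cdot \frac{7}{34} = \left(-462\right) \frac{7}{34} = - \frac{1617}{17}$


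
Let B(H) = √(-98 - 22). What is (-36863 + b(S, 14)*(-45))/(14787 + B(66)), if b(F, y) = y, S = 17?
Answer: -184802997/72885163 + 74986*I*√30/218655489 ≈ -2.5355 + 0.0018784*I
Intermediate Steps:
B(H) = 2*I*√30 (B(H) = √(-120) = 2*I*√30)
(-36863 + b(S, 14)*(-45))/(14787 + B(66)) = (-36863 + 14*(-45))/(14787 + 2*I*√30) = (-36863 - 630)/(14787 + 2*I*√30) = -37493/(14787 + 2*I*√30)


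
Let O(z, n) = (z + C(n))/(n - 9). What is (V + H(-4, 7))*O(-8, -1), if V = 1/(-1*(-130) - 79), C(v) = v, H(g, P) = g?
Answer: -609/170 ≈ -3.5824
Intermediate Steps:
O(z, n) = (n + z)/(-9 + n) (O(z, n) = (z + n)/(n - 9) = (n + z)/(-9 + n))
V = 1/51 (V = 1/(130 - 79) = 1/51 ≈ 0.019608)
(V + H(-4, 7))*O(-8, -1) = (1/51 - 4)*((-1 - 8)/(-9 - 1)) = -203*(-9)/(51*(-10)) = -(-203)*(-9)/510 = -203/51*9/10 = -609/170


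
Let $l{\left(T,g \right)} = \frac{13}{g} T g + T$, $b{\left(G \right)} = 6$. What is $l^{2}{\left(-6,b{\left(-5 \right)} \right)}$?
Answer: $7056$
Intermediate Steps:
$l{\left(T,g \right)} = 14 T$ ($l{\left(T,g \right)} = \frac{13 T}{g} g + T = 13 T + T = 14 T$)
$l^{2}{\left(-6,b{\left(-5 \right)} \right)} = \left(14 \left(-6\right)\right)^{2} = \left(-84\right)^{2} = 7056$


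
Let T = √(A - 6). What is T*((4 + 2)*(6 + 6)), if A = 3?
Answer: 72*I*√3 ≈ 124.71*I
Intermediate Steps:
T = I*√3 (T = √(3 - 6) = √(-3) = I*√3 ≈ 1.732*I)
T*((4 + 2)*(6 + 6)) = (I*√3)*((4 + 2)*(6 + 6)) = (I*√3)*(6*12) = (I*√3)*72 = 72*I*√3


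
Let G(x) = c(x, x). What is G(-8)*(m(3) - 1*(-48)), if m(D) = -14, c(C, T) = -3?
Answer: -102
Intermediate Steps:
G(x) = -3
G(-8)*(m(3) - 1*(-48)) = -3*(-14 - 1*(-48)) = -3*(-14 + 48) = -3*34 = -102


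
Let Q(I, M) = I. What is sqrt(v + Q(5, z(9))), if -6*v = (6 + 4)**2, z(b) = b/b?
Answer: I*sqrt(105)/3 ≈ 3.4156*I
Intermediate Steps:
z(b) = 1
v = -50/3 (v = -(6 + 4)**2/6 = -1/6*10**2 = -1/6*100 = -50/3 ≈ -16.667)
sqrt(v + Q(5, z(9))) = sqrt(-50/3 + 5) = sqrt(-35/3) = I*sqrt(105)/3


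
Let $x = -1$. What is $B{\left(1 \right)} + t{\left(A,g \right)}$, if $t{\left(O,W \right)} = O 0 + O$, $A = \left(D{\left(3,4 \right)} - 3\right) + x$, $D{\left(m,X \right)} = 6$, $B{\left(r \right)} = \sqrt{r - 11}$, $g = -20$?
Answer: $2 + i \sqrt{10} \approx 2.0 + 3.1623 i$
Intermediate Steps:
$B{\left(r \right)} = \sqrt{-11 + r}$
$A = 2$ ($A = \left(6 - 3\right) - 1 = 3 - 1 = 2$)
$t{\left(O,W \right)} = O$ ($t{\left(O,W \right)} = 0 + O = O$)
$B{\left(1 \right)} + t{\left(A,g \right)} = \sqrt{-11 + 1} + 2 = \sqrt{-10} + 2 = i \sqrt{10} + 2 = 2 + i \sqrt{10}$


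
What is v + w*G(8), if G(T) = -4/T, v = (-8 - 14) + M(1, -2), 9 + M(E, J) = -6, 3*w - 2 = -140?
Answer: -14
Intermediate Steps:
w = -46 (w = 2/3 + (1/3)*(-140) = 2/3 - 140/3 = -46)
M(E, J) = -15 (M(E, J) = -9 - 6 = -15)
v = -37 (v = (-8 - 14) - 15 = -22 - 15 = -37)
v + w*G(8) = -37 - (-184)/8 = -37 - 46*(-1/2) = -37 + 23 = -14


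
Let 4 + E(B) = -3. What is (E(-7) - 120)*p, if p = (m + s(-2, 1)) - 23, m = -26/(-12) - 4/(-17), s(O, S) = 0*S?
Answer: 266827/102 ≈ 2615.9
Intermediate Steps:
s(O, S) = 0
m = 245/102 (m = -26*(-1/12) - 4*(-1/17) = 13/6 + 4/17 = 245/102 ≈ 2.4020)
E(B) = -7 (E(B) = -4 - 3 = -7)
p = -2101/102 (p = (245/102 + 0) - 23 = 245/102 - 23 = -2101/102 ≈ -20.598)
(E(-7) - 120)*p = (-7 - 120)*(-2101/102) = -127*(-2101/102) = 266827/102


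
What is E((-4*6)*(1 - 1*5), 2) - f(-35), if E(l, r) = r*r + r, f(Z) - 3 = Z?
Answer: 38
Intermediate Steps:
f(Z) = 3 + Z
E(l, r) = r + r**2 (E(l, r) = r**2 + r = r + r**2)
E((-4*6)*(1 - 1*5), 2) - f(-35) = 2*(1 + 2) - (3 - 35) = 2*3 - 1*(-32) = 6 + 32 = 38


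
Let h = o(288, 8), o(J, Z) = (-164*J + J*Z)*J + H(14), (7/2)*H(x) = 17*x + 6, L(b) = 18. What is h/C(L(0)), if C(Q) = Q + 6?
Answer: -11321795/21 ≈ -5.3913e+5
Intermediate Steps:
H(x) = 12/7 + 34*x/7 (H(x) = 2*(17*x + 6)/7 = 2*(6 + 17*x)/7 = 12/7 + 34*x/7)
o(J, Z) = 488/7 + J*(-164*J + J*Z) (o(J, Z) = (-164*J + J*Z)*J + (12/7 + (34/7)*14) = J*(-164*J + J*Z) + (12/7 + 68) = J*(-164*J + J*Z) + 488/7 = 488/7 + J*(-164*J + J*Z))
C(Q) = 6 + Q
h = -90574360/7 (h = 488/7 - 164*288**2 + 8*288**2 = 488/7 - 164*82944 + 8*82944 = 488/7 - 13602816 + 663552 = -90574360/7 ≈ -1.2939e+7)
h/C(L(0)) = -90574360/(7*(6 + 18)) = -90574360/7/24 = -90574360/7*1/24 = -11321795/21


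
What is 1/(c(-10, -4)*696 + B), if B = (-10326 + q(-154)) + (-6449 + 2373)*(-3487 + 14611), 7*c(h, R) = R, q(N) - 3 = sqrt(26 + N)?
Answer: -2222255091/100784034479096441 - 392*I*sqrt(2)/100784034479096441 ≈ -2.205e-8 - 5.5006e-15*I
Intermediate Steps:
q(N) = 3 + sqrt(26 + N)
c(h, R) = R/7
B = -45351747 + 8*I*sqrt(2) (B = (-10326 + (3 + sqrt(26 - 154))) + (-6449 + 2373)*(-3487 + 14611) = (-10326 + (3 + sqrt(-128))) - 4076*11124 = (-10326 + (3 + 8*I*sqrt(2))) - 45341424 = (-10323 + 8*I*sqrt(2)) - 45341424 = -45351747 + 8*I*sqrt(2) ≈ -4.5352e+7 + 11.314*I)
1/(c(-10, -4)*696 + B) = 1/(((1/7)*(-4))*696 + (-45351747 + 8*I*sqrt(2))) = 1/(-4/7*696 + (-45351747 + 8*I*sqrt(2))) = 1/(-2784/7 + (-45351747 + 8*I*sqrt(2))) = 1/(-317465013/7 + 8*I*sqrt(2))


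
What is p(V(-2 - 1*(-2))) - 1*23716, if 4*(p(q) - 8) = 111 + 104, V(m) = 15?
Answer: -94617/4 ≈ -23654.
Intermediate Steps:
p(q) = 247/4 (p(q) = 8 + (111 + 104)/4 = 8 + (¼)*215 = 8 + 215/4 = 247/4)
p(V(-2 - 1*(-2))) - 1*23716 = 247/4 - 1*23716 = 247/4 - 23716 = -94617/4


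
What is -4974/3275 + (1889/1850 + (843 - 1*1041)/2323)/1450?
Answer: -1239281932643/816319622500 ≈ -1.5181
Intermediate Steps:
-4974/3275 + (1889/1850 + (843 - 1*1041)/2323)/1450 = -4974*1/3275 + (1889*(1/1850) + (843 - 1041)*(1/2323))*(1/1450) = -4974/3275 + (1889/1850 - 198*1/2323)*(1/1450) = -4974/3275 + (1889/1850 - 198/2323)*(1/1450) = -4974/3275 + (4021847/4297550)*(1/1450) = -4974/3275 + 4021847/6231447500 = -1239281932643/816319622500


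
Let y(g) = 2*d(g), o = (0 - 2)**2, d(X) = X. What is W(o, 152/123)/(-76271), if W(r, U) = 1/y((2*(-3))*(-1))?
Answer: -1/915252 ≈ -1.0926e-6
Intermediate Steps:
o = 4 (o = (-2)**2 = 4)
y(g) = 2*g
W(r, U) = 1/12 (W(r, U) = 1/(2*((2*(-3))*(-1))) = 1/(2*(-6*(-1))) = 1/(2*6) = 1/12)
W(o, 152/123)/(-76271) = (1/12)/(-76271) = (1/12)*(-1/76271) = -1/915252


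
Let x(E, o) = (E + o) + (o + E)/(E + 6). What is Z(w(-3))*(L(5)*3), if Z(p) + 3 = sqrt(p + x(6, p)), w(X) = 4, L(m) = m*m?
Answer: -225 + 25*sqrt(534)/2 ≈ 63.855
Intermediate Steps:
L(m) = m**2
x(E, o) = E + o + (E + o)/(6 + E) (x(E, o) = (E + o) + (E + o)/(6 + E) = E + o + (E + o)/(6 + E))
Z(p) = -3 + sqrt(13/2 + 25*p/12) (Z(p) = -3 + sqrt(p + (6**2 + 7*6 + 7*p + 6*p)/(6 + 6)) = -3 + sqrt(p + (36 + 42 + 7*p + 6*p)/12) = -3 + sqrt(p + (78 + 13*p)/12) = -3 + sqrt(p + (13/2 + 13*p/12)) = -3 + sqrt(13/2 + 25*p/12))
Z(w(-3))*(L(5)*3) = (-3 + sqrt(234 + 75*4)/6)*(5**2*3) = (-3 + sqrt(234 + 300)/6)*(25*3) = (-3 + sqrt(534)/6)*75 = -225 + 25*sqrt(534)/2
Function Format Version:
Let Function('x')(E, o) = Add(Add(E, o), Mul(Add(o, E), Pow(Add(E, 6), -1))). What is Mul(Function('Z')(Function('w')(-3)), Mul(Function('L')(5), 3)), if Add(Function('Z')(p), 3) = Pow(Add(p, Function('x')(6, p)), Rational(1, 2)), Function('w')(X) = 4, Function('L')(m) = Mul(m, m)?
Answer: Add(-225, Mul(Rational(25, 2), Pow(534, Rational(1, 2)))) ≈ 63.855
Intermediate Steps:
Function('L')(m) = Pow(m, 2)
Function('x')(E, o) = Add(E, o, Mul(Pow(Add(6, E), -1), Add(E, o))) (Function('x')(E, o) = Add(Add(E, o), Mul(Add(E, o), Pow(Add(6, E), -1))) = Add(Add(E, o), Mul(Pow(Add(6, E), -1), Add(E, o))) = Add(E, o, Mul(Pow(Add(6, E), -1), Add(E, o))))
Function('Z')(p) = Add(-3, Pow(Add(Rational(13, 2), Mul(Rational(25, 12), p)), Rational(1, 2))) (Function('Z')(p) = Add(-3, Pow(Add(p, Mul(Pow(Add(6, 6), -1), Add(Pow(6, 2), Mul(7, 6), Mul(7, p), Mul(6, p)))), Rational(1, 2))) = Add(-3, Pow(Add(p, Mul(Pow(12, -1), Add(36, 42, Mul(7, p), Mul(6, p)))), Rational(1, 2))) = Add(-3, Pow(Add(p, Mul(Rational(1, 12), Add(78, Mul(13, p)))), Rational(1, 2))) = Add(-3, Pow(Add(p, Add(Rational(13, 2), Mul(Rational(13, 12), p))), Rational(1, 2))) = Add(-3, Pow(Add(Rational(13, 2), Mul(Rational(25, 12), p)), Rational(1, 2))))
Mul(Function('Z')(Function('w')(-3)), Mul(Function('L')(5), 3)) = Mul(Add(-3, Mul(Rational(1, 6), Pow(Add(234, Mul(75, 4)), Rational(1, 2)))), Mul(Pow(5, 2), 3)) = Mul(Add(-3, Mul(Rational(1, 6), Pow(Add(234, 300), Rational(1, 2)))), Mul(25, 3)) = Mul(Add(-3, Mul(Rational(1, 6), Pow(534, Rational(1, 2)))), 75) = Add(-225, Mul(Rational(25, 2), Pow(534, Rational(1, 2))))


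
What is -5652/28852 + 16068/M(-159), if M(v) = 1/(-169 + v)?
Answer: -38014704165/7213 ≈ -5.2703e+6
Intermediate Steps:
-5652/28852 + 16068/M(-159) = -5652/28852 + 16068/(1/(-169 - 159)) = -5652*1/28852 + 16068/(1/(-328)) = -1413/7213 + 16068/(-1/328) = -1413/7213 + 16068*(-328) = -1413/7213 - 5270304 = -38014704165/7213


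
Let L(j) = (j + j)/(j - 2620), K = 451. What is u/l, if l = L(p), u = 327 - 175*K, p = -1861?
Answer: -176098819/1861 ≈ -94626.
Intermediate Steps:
L(j) = 2*j/(-2620 + j) (L(j) = (2*j)/(-2620 + j) = 2*j/(-2620 + j))
u = -78598 (u = 327 - 175*451 = 327 - 78925 = -78598)
l = 3722/4481 (l = 2*(-1861)/(-2620 - 1861) = 2*(-1861)/(-4481) = 2*(-1861)*(-1/4481) = 3722/4481 ≈ 0.83062)
u/l = -78598/3722/4481 = -78598*4481/3722 = -176098819/1861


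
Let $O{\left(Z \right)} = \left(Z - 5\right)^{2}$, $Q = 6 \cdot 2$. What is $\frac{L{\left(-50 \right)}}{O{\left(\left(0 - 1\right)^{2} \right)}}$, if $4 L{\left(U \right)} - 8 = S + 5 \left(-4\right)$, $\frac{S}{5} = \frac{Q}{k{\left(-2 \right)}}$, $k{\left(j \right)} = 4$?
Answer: $\frac{3}{64} \approx 0.046875$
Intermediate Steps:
$Q = 12$
$S = 15$ ($S = 5 \cdot \frac{12}{4} = 5 \cdot 12 \cdot \frac{1}{4} = 5 \cdot 3 = 15$)
$O{\left(Z \right)} = \left(-5 + Z\right)^{2}$
$L{\left(U \right)} = \frac{3}{4}$ ($L{\left(U \right)} = 2 + \frac{15 + 5 \left(-4\right)}{4} = 2 + \frac{15 - 20}{4} = 2 + \frac{1}{4} \left(-5\right) = 2 - \frac{5}{4} = \frac{3}{4}$)
$\frac{L{\left(-50 \right)}}{O{\left(\left(0 - 1\right)^{2} \right)}} = \frac{3}{4 \left(-5 + \left(0 - 1\right)^{2}\right)^{2}} = \frac{3}{4 \left(-5 + \left(-1\right)^{2}\right)^{2}} = \frac{3}{4 \left(-5 + 1\right)^{2}} = \frac{3}{4 \left(-4\right)^{2}} = \frac{3}{4 \cdot 16} = \frac{3}{4} \cdot \frac{1}{16} = \frac{3}{64}$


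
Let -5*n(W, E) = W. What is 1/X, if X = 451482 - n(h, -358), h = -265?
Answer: 1/451429 ≈ 2.2152e-6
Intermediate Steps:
n(W, E) = -W/5
X = 451429 (X = 451482 - (-1)*(-265)/5 = 451482 - 1*53 = 451482 - 53 = 451429)
1/X = 1/451429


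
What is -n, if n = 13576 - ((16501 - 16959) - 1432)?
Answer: -15466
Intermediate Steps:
n = 15466 (n = 13576 - (-458 - 1432) = 13576 - 1*(-1890) = 13576 + 1890 = 15466)
-n = -1*15466 = -15466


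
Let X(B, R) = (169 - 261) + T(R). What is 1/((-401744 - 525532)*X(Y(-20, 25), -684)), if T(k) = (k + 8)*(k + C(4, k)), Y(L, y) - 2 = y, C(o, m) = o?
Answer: -1/426164922288 ≈ -2.3465e-12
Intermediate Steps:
Y(L, y) = 2 + y
T(k) = (4 + k)*(8 + k) (T(k) = (k + 8)*(k + 4) = (8 + k)*(4 + k) = (4 + k)*(8 + k))
X(B, R) = -60 + R² + 12*R (X(B, R) = (169 - 261) + (32 + R² + 12*R) = -92 + (32 + R² + 12*R) = -60 + R² + 12*R)
1/((-401744 - 525532)*X(Y(-20, 25), -684)) = 1/((-401744 - 525532)*(-60 + (-684)² + 12*(-684))) = 1/((-927276)*(-60 + 467856 - 8208)) = -1/927276/459588 = -1/927276*1/459588 = -1/426164922288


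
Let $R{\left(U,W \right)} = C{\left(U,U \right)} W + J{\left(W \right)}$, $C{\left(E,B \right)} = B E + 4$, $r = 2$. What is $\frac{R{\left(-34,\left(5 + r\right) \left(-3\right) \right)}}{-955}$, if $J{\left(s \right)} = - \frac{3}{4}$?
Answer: $\frac{97443}{3820} \approx 25.509$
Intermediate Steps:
$J{\left(s \right)} = - \frac{3}{4}$ ($J{\left(s \right)} = \left(-3\right) \frac{1}{4} = - \frac{3}{4}$)
$C{\left(E,B \right)} = 4 + B E$
$R{\left(U,W \right)} = - \frac{3}{4} + W \left(4 + U^{2}\right)$ ($R{\left(U,W \right)} = \left(4 + U U\right) W - \frac{3}{4} = \left(4 + U^{2}\right) W - \frac{3}{4} = W \left(4 + U^{2}\right) - \frac{3}{4} = - \frac{3}{4} + W \left(4 + U^{2}\right)$)
$\frac{R{\left(-34,\left(5 + r\right) \left(-3\right) \right)}}{-955} = \frac{- \frac{3}{4} + \left(5 + 2\right) \left(-3\right) \left(4 + \left(-34\right)^{2}\right)}{-955} = \left(- \frac{3}{4} + 7 \left(-3\right) \left(4 + 1156\right)\right) \left(- \frac{1}{955}\right) = \left(- \frac{3}{4} - 24360\right) \left(- \frac{1}{955}\right) = \left(- \frac{97443}{4}\right) \left(- \frac{1}{955}\right) = \frac{97443}{3820}$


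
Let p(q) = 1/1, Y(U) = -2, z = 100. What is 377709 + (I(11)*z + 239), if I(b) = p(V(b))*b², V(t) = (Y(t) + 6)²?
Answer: 390048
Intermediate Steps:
V(t) = 16 (V(t) = (-2 + 6)² = 4² = 16)
p(q) = 1
I(b) = b² (I(b) = 1*b² = b²)
377709 + (I(11)*z + 239) = 377709 + (11²*100 + 239) = 377709 + (121*100 + 239) = 377709 + (12100 + 239) = 377709 + 12339 = 390048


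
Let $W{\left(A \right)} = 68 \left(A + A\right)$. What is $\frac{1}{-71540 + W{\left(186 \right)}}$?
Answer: $- \frac{1}{46244} \approx -2.1624 \cdot 10^{-5}$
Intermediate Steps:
$W{\left(A \right)} = 136 A$ ($W{\left(A \right)} = 68 \cdot 2 A = 136 A$)
$\frac{1}{-71540 + W{\left(186 \right)}} = \frac{1}{-71540 + 136 \cdot 186} = \frac{1}{-71540 + 25296} = \frac{1}{-46244} = - \frac{1}{46244}$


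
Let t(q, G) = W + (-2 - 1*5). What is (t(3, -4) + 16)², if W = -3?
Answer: 36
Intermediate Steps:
t(q, G) = -10 (t(q, G) = -3 + (-2 - 1*5) = -3 + (-2 - 5) = -3 - 7 = -10)
(t(3, -4) + 16)² = (-10 + 16)² = 6² = 36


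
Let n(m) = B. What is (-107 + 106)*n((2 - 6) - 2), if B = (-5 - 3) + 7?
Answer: 1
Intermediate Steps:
B = -1 (B = -8 + 7 = -1)
n(m) = -1
(-107 + 106)*n((2 - 6) - 2) = (-107 + 106)*(-1) = -1*(-1) = 1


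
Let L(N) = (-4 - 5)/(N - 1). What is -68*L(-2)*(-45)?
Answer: 9180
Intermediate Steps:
L(N) = -9/(-1 + N)
-68*L(-2)*(-45) = -(-612)/(-1 - 2)*(-45) = -(-612)/(-3)*(-45) = -(-612)*(-1)/3*(-45) = -68*3*(-45) = -204*(-45) = 9180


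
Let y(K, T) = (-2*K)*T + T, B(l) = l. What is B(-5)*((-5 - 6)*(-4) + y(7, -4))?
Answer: -480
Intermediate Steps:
y(K, T) = T - 2*K*T (y(K, T) = -2*K*T + T = T - 2*K*T)
B(-5)*((-5 - 6)*(-4) + y(7, -4)) = -5*((-5 - 6)*(-4) - 4*(1 - 2*7)) = -5*(-11*(-4) - 4*(1 - 14)) = -5*(44 - 4*(-13)) = -5*(44 + 52) = -5*96 = -480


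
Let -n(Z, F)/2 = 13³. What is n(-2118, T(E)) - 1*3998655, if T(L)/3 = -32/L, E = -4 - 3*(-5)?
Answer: -4003049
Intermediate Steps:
E = 11 (E = -4 + 15 = 11)
T(L) = -96/L (T(L) = 3*(-32/L) = -96/L)
n(Z, F) = -4394 (n(Z, F) = -2*13³ = -2*2197 = -4394)
n(-2118, T(E)) - 1*3998655 = -4394 - 1*3998655 = -4394 - 3998655 = -4003049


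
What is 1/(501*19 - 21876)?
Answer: -1/12357 ≈ -8.0926e-5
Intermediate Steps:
1/(501*19 - 21876) = 1/(9519 - 21876) = 1/(-12357) = -1/12357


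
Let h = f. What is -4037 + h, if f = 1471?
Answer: -2566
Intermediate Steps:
h = 1471
-4037 + h = -4037 + 1471 = -2566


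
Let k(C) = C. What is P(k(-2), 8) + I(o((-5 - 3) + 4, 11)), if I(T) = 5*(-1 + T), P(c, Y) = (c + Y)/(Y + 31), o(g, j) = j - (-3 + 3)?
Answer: 652/13 ≈ 50.154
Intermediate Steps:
o(g, j) = j (o(g, j) = j - 1*0 = j + 0 = j)
P(c, Y) = (Y + c)/(31 + Y)
I(T) = -5 + 5*T
P(k(-2), 8) + I(o((-5 - 3) + 4, 11)) = (8 - 2)/(31 + 8) + (-5 + 5*11) = 6/39 + (-5 + 55) = (1/39)*6 + 50 = 2/13 + 50 = 652/13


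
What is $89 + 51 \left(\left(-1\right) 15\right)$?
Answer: $-676$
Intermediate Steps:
$89 + 51 \left(\left(-1\right) 15\right) = 89 + 51 \left(-15\right) = 89 - 765 = -676$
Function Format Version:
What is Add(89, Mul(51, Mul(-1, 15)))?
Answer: -676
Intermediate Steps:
Add(89, Mul(51, Mul(-1, 15))) = Add(89, Mul(51, -15)) = Add(89, -765) = -676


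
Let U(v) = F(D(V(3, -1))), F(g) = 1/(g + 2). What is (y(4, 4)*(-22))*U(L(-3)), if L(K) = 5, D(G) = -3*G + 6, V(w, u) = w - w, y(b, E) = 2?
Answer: -11/2 ≈ -5.5000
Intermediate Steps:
V(w, u) = 0
D(G) = 6 - 3*G
F(g) = 1/(2 + g)
U(v) = 1/8 (U(v) = 1/(2 + (6 - 3*0)) = 1/(2 + (6 + 0)) = 1/(2 + 6) = 1/8)
(y(4, 4)*(-22))*U(L(-3)) = (2*(-22))*(1/8) = -44*1/8 = -11/2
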